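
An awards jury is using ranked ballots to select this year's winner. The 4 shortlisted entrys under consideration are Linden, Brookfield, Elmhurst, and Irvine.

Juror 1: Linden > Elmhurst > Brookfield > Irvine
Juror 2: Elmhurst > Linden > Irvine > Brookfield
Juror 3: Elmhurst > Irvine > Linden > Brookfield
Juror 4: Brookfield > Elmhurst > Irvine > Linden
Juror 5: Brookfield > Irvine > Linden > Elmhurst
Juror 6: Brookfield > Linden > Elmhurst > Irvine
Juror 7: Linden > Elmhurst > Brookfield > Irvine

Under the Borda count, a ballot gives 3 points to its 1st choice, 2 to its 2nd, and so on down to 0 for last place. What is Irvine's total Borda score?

6

Borda scores:
  Linden: 3 + 2 + 1 + 0 + 1 + 2 + 3 = 12
  Brookfield: 1 + 0 + 0 + 3 + 3 + 3 + 1 = 11
  Elmhurst: 2 + 3 + 3 + 2 + 0 + 1 + 2 = 13
  Irvine: 0 + 1 + 2 + 1 + 2 + 0 + 0 = 6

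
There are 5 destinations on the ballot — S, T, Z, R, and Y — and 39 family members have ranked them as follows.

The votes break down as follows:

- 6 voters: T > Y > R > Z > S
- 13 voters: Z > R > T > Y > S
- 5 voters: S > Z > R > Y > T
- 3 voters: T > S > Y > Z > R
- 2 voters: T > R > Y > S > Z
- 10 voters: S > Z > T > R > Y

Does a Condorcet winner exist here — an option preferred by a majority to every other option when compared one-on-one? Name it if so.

Head-to-head results (39 voters total):
S vs T: T wins 24–15.
S vs Z: S wins 20–19.
S vs R: R wins 21–18.
S vs Y: Y wins 21–18.
T vs Z: Z wins 28–11.
T vs R: T wins 21–18.
T vs Y: T wins 34–5.
Z vs R: Z wins 31–8.
Z vs Y: Z wins 28–11.
R vs Y: R wins 30–9.
No candidate beats all others: S beats Z beats T beats S, a majority cycle.

None — there is no Condorcet winner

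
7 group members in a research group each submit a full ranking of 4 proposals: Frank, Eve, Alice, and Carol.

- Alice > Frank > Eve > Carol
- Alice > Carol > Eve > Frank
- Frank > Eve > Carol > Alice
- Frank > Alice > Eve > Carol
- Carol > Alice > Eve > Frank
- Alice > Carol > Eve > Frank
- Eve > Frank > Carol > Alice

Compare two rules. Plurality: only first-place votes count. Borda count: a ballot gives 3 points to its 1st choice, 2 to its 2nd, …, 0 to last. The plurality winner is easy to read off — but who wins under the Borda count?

Plurality first-place counts: Frank 2, Eve 1, Alice 3, Carol 1 → Alice.
Borda totals: Frank 10, Eve 10, Alice 13, Carol 9 → Alice.

Alice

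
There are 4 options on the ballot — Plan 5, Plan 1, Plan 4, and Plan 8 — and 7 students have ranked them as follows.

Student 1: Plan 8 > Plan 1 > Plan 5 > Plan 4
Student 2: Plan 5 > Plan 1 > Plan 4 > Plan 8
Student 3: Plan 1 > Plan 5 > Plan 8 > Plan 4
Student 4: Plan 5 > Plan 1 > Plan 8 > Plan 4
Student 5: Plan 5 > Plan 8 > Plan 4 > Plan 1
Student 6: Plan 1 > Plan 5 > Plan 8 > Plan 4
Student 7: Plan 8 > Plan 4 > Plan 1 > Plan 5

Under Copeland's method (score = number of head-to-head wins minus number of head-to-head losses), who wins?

Plan 1

Pairwise results:
  Plan 5 vs Plan 1: Plan 1 wins 4–3.
  Plan 5 vs Plan 4: Plan 5 wins 6–1.
  Plan 5 vs Plan 8: Plan 5 wins 5–2.
  Plan 1 vs Plan 4: Plan 1 wins 5–2.
  Plan 1 vs Plan 8: Plan 1 wins 4–3.
  Plan 4 vs Plan 8: Plan 8 wins 6–1.
Copeland scores (wins − losses):
  Plan 5: 2 − 1 = 1
  Plan 1: 3 − 0 = 3
  Plan 4: 0 − 3 = -3
  Plan 8: 1 − 2 = -1
Plan 1 has the best Copeland score.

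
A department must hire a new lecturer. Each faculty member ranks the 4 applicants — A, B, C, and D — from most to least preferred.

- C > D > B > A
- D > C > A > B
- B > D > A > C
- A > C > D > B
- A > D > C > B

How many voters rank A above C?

Ballots ranking A above C: 3.
Ballots ranking C above A: 2.
So 3 of 5 voters prefer A to C.

3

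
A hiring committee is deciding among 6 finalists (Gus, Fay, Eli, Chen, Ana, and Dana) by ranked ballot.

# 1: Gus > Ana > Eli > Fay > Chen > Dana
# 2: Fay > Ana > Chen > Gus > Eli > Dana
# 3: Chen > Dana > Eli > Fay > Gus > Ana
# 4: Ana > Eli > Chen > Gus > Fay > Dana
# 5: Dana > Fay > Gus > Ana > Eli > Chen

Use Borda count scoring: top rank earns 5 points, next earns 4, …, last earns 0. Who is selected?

Borda scores:
  Gus: 5 + 2 + 1 + 2 + 3 = 13
  Fay: 2 + 5 + 2 + 1 + 4 = 14
  Eli: 3 + 1 + 3 + 4 + 1 = 12
  Chen: 1 + 3 + 5 + 3 + 0 = 12
  Ana: 4 + 4 + 0 + 5 + 2 = 15
  Dana: 0 + 0 + 4 + 0 + 5 = 9
Ana has the highest total.

Ana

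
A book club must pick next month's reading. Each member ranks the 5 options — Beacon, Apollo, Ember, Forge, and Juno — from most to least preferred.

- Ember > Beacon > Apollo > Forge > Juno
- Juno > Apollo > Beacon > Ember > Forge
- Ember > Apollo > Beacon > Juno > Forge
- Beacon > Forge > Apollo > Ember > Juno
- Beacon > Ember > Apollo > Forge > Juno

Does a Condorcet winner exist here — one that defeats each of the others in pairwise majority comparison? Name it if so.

Beacon

Head-to-head results (5 voters total):
Beacon vs Apollo: Beacon wins 3–2.
Beacon vs Ember: Beacon wins 3–2.
Beacon vs Forge: Beacon wins 5–0.
Beacon vs Juno: Beacon wins 4–1.
Apollo vs Ember: Ember wins 3–2.
Apollo vs Forge: Apollo wins 4–1.
Apollo vs Juno: Apollo wins 4–1.
Ember vs Forge: Ember wins 4–1.
Ember vs Juno: Ember wins 4–1.
Forge vs Juno: Forge wins 3–2.
Beacon beats each rival — Apollo (3–2), Ember (3–2), Forge (5–0), Juno (4–1) — so Beacon is the Condorcet winner.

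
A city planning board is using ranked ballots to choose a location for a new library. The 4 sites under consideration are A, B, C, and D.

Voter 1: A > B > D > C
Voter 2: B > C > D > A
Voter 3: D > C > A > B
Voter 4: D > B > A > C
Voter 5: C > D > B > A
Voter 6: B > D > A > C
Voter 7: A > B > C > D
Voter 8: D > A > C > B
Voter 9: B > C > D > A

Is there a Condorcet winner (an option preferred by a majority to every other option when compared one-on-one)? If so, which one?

B

Head-to-head results (9 voters total):
A vs B: B wins 5–4.
A vs C: A wins 5–4.
A vs D: D wins 7–2.
B vs C: B wins 6–3.
B vs D: B wins 5–4.
C vs D: D wins 5–4.
B beats each rival — A (5–4), C (6–3), D (5–4) — so B is the Condorcet winner.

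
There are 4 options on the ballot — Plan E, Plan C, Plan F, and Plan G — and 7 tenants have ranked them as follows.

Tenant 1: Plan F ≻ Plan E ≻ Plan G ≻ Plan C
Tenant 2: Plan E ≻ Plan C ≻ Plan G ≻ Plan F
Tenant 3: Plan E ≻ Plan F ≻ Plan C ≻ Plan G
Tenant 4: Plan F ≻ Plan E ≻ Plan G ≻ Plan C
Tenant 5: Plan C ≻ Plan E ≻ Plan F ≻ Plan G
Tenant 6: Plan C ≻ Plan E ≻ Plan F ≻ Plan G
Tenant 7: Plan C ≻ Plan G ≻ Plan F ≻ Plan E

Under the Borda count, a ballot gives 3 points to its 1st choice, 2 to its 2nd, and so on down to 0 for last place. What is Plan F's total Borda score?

11

Borda scores:
  Plan E: 2 + 3 + 3 + 2 + 2 + 2 + 0 = 14
  Plan C: 0 + 2 + 1 + 0 + 3 + 3 + 3 = 12
  Plan F: 3 + 0 + 2 + 3 + 1 + 1 + 1 = 11
  Plan G: 1 + 1 + 0 + 1 + 0 + 0 + 2 = 5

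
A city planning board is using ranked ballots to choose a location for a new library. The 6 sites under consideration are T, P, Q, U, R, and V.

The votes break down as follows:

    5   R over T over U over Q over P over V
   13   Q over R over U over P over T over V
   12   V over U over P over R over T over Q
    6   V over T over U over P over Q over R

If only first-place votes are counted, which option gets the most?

First-place vote totals:
  T: 0
  P: 0
  Q: 13
  U: 0
  R: 5
  V: 18
V has the most first-place votes.

V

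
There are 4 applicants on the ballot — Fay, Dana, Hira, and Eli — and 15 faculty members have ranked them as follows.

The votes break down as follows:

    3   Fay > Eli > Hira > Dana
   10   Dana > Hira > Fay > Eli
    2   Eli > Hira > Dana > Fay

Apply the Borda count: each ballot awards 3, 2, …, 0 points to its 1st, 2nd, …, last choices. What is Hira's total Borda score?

27

Borda scores:
  Fay: 3·3 + 10·1 + 2·0 = 19
  Dana: 3·0 + 10·3 + 2·1 = 32
  Hira: 3·1 + 10·2 + 2·2 = 27
  Eli: 3·2 + 10·0 + 2·3 = 12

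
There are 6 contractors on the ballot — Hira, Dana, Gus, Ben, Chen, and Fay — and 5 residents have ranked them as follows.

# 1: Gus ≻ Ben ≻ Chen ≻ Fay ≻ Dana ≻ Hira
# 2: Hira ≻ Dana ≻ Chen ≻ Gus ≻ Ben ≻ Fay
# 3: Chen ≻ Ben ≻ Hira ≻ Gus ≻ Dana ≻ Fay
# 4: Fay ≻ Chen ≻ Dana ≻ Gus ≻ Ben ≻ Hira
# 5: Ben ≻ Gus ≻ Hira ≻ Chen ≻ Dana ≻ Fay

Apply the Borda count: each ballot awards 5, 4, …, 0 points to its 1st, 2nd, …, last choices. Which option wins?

Chen

Borda scores:
  Hira: 0 + 5 + 3 + 0 + 3 = 11
  Dana: 1 + 4 + 1 + 3 + 1 = 10
  Gus: 5 + 2 + 2 + 2 + 4 = 15
  Ben: 4 + 1 + 4 + 1 + 5 = 15
  Chen: 3 + 3 + 5 + 4 + 2 = 17
  Fay: 2 + 0 + 0 + 5 + 0 = 7
Chen has the highest total.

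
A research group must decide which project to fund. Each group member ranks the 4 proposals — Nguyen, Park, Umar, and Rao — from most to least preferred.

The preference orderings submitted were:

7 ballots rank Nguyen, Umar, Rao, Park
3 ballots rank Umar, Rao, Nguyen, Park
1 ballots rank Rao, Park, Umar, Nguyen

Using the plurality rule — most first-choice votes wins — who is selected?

Nguyen

First-place vote totals:
  Nguyen: 7
  Park: 0
  Umar: 3
  Rao: 1
Nguyen has the most first-place votes.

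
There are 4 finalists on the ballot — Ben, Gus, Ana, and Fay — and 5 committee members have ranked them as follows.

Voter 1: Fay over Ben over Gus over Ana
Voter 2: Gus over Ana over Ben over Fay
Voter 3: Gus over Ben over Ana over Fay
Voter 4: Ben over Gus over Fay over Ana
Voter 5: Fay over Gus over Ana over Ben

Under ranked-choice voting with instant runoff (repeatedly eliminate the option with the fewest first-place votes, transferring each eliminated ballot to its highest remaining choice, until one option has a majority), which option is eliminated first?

Ana

Round 1: Gus 2, Fay 2, Ben 1, Ana 0. Ana has the fewest and is eliminated.
Round 2: Gus 2, Fay 2, Ben 1. Ben has the fewest and is eliminated.
Round 3: Gus 3, Fay 2. Gus has a majority.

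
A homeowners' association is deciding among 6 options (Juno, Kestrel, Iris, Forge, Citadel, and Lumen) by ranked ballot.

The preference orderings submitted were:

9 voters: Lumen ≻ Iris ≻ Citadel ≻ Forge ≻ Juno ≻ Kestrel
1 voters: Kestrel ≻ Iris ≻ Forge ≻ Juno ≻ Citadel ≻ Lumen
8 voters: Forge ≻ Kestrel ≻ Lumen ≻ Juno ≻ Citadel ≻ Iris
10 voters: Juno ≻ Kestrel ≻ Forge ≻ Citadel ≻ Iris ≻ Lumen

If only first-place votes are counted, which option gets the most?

Juno

First-place vote totals:
  Juno: 10
  Kestrel: 1
  Iris: 0
  Forge: 8
  Citadel: 0
  Lumen: 9
Juno has the most first-place votes.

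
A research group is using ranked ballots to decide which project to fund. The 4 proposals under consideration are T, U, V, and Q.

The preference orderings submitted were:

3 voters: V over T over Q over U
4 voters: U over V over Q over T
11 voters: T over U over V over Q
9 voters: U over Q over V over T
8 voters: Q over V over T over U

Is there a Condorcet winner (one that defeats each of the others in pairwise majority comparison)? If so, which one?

Head-to-head results (35 voters total):
T vs U: T wins 22–13.
T vs V: V wins 24–11.
T vs Q: Q wins 21–14.
U vs V: U wins 24–11.
U vs Q: U wins 24–11.
V vs Q: V wins 18–17.
No candidate beats all others: T beats U beats V beats T, a majority cycle.

No Condorcet winner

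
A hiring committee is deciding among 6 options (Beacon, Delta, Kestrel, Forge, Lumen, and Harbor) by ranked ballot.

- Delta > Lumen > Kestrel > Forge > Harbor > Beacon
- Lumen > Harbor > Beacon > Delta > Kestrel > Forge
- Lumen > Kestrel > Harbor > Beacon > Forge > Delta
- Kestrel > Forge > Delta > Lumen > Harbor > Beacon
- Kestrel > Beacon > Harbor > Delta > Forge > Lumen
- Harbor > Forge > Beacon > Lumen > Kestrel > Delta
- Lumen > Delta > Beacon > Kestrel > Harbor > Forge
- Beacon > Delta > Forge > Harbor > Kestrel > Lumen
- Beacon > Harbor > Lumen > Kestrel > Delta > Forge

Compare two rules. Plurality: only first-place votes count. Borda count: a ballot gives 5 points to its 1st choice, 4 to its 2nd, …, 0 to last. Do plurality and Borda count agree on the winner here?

Plurality first-place counts: Beacon 2, Delta 1, Kestrel 2, Forge 0, Lumen 3, Harbor 1 → Lumen.
Borda totals: Beacon 25, Delta 21, Kestrel 24, Forge 15, Lumen 26, Harbor 24 → Lumen.
The two rules agree on Lumen.

Yes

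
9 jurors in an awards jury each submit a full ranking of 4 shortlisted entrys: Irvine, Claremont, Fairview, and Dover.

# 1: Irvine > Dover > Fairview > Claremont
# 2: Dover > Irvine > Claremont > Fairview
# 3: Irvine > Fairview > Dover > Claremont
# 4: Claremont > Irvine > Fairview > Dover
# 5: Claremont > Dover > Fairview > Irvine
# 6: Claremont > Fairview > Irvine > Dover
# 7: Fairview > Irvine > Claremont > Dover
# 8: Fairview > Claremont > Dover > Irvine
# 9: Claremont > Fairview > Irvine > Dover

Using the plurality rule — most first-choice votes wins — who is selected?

Claremont

First-place vote totals:
  Irvine: 2
  Claremont: 4
  Fairview: 2
  Dover: 1
Claremont has the most first-place votes.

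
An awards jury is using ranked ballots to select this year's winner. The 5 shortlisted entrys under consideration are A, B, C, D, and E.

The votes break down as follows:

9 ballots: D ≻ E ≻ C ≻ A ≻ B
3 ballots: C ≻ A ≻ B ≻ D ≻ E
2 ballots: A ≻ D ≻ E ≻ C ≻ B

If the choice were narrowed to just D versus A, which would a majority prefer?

Ballots ranking D above A: 9.
Ballots ranking A above D: 3+2 = 5.
D wins the head-to-head, 9–5.

D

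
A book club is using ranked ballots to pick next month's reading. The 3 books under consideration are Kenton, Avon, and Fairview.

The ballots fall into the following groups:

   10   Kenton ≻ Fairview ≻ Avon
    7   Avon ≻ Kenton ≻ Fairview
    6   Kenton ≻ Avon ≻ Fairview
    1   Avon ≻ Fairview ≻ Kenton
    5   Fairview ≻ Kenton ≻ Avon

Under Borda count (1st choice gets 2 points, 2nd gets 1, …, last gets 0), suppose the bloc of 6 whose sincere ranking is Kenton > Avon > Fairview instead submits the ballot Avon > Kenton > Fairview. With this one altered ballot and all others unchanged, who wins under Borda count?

Kenton

Borda totals with the altered ballot: Kenton 38, Avon 28, Fairview 21.
The winner is unchanged: still Kenton.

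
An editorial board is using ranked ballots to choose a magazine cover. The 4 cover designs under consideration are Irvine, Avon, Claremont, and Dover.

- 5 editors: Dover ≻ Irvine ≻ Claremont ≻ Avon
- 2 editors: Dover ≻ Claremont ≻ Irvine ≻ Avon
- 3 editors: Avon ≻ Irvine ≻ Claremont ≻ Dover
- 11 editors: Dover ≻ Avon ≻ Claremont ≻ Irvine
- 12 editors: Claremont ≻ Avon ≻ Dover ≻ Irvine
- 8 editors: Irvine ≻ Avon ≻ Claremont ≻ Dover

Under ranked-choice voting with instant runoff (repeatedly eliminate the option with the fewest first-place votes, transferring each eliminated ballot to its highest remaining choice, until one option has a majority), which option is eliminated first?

Avon

Round 1: Dover 18, Claremont 12, Irvine 8, Avon 3. Avon has the fewest and is eliminated.
Round 2: Dover 18, Claremont 12, Irvine 11. Irvine has the fewest and is eliminated.
Round 3: Claremont 23, Dover 18. Claremont has a majority.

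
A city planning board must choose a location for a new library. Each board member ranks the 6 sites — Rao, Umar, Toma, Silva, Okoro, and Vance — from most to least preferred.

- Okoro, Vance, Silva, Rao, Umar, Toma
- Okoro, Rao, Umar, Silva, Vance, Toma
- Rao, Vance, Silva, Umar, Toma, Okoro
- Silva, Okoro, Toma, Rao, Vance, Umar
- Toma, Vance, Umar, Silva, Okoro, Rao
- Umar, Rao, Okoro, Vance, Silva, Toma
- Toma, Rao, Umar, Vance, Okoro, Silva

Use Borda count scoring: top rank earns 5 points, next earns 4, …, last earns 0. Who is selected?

Borda scores:
  Rao: 2 + 4 + 5 + 2 + 0 + 4 + 4 = 21
  Umar: 1 + 3 + 2 + 0 + 3 + 5 + 3 = 17
  Toma: 0 + 0 + 1 + 3 + 5 + 0 + 5 = 14
  Silva: 3 + 2 + 3 + 5 + 2 + 1 + 0 = 16
  Okoro: 5 + 5 + 0 + 4 + 1 + 3 + 1 = 19
  Vance: 4 + 1 + 4 + 1 + 4 + 2 + 2 = 18
Rao has the highest total.

Rao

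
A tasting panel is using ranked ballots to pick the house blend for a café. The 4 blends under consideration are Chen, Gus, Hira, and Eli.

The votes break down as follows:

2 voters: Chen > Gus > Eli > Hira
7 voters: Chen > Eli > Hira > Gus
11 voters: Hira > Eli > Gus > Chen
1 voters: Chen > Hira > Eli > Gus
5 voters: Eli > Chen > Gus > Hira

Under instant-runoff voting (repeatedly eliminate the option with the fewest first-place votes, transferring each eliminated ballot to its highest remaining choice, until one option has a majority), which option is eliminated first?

Gus

Round 1: Hira 11, Chen 10, Eli 5, Gus 0. Gus has the fewest and is eliminated.
Round 2: Hira 11, Chen 10, Eli 5. Eli has the fewest and is eliminated.
Round 3: Chen 15, Hira 11. Chen has a majority.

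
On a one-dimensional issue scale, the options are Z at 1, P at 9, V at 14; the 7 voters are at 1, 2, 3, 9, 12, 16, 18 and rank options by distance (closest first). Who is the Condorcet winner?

With single-peaked preferences on a line, the Condorcet winner is the candidate closest to the median voter.
The median voter (position 9) is closest to P at 9.
Check: P vs Z — voters closer to P: 4 of 7.

P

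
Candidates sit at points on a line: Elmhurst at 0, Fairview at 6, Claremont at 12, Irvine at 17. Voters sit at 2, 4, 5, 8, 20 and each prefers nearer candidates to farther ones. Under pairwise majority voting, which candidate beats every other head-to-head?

Fairview

With single-peaked preferences on a line, the Condorcet winner is the candidate closest to the median voter.
The median voter (position 5) is closest to Fairview at 6.
Check: Fairview vs Irvine — voters closer to Fairview: 4 of 5.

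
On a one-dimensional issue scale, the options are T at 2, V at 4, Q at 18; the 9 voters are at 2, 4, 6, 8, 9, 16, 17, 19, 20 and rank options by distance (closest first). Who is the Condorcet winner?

With single-peaked preferences on a line, the Condorcet winner is the candidate closest to the median voter.
The median voter (position 9) is closest to V at 4.
Check: V vs Q — voters closer to V: 5 of 9.

V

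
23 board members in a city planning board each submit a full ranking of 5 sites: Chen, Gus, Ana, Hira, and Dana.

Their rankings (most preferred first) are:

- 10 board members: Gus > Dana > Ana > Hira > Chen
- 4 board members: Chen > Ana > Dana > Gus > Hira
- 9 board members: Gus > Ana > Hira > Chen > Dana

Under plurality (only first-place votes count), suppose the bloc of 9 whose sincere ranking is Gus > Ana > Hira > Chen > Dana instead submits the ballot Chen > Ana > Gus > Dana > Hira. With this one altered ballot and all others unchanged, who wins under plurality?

First-place totals with the altered ballot: Chen 13, Gus 10, Ana 0, Hira 0, Dana 0.
The switch changes the winner from Gus to Chen.

Chen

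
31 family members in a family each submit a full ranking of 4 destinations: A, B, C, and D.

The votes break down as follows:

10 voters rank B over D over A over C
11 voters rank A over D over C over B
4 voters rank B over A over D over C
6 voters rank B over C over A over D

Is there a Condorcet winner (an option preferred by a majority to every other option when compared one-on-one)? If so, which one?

Head-to-head results (31 voters total):
A vs B: B wins 20–11.
A vs C: A wins 25–6.
A vs D: A wins 21–10.
B vs C: B wins 20–11.
B vs D: B wins 20–11.
C vs D: D wins 25–6.
B beats each rival — A (20–11), C (20–11), D (20–11) — so B is the Condorcet winner.

B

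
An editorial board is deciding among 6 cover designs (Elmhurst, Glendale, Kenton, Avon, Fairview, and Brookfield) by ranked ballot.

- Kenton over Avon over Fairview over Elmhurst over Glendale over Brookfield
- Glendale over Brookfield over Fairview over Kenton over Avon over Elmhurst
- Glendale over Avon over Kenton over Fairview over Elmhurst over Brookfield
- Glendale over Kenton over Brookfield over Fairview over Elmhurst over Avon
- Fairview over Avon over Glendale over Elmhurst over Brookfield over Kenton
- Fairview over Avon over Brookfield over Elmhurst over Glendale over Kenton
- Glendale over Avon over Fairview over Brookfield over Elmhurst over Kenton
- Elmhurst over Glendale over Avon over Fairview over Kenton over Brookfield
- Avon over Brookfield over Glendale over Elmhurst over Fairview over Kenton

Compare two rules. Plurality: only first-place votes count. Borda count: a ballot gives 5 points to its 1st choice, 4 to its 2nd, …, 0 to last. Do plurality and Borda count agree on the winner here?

Yes

Plurality first-place counts: Elmhurst 1, Glendale 4, Kenton 1, Avon 1, Fairview 2, Brookfield 0 → Glendale.
Borda totals: Elmhurst 16, Glendale 32, Kenton 15, Avon 29, Fairview 26, Brookfield 17 → Glendale.
The two rules agree on Glendale.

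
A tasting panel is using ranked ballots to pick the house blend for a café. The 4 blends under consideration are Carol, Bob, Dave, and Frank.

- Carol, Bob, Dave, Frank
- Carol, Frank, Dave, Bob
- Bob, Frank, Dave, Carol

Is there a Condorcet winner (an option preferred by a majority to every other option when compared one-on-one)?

Yes

Head-to-head results (3 voters total):
Carol vs Bob: Carol wins 2–1.
Carol vs Dave: Carol wins 2–1.
Carol vs Frank: Carol wins 2–1.
Bob vs Dave: Bob wins 2–1.
Bob vs Frank: Bob wins 2–1.
Dave vs Frank: Frank wins 2–1.
Carol beats each rival — Bob (2–1), Dave (2–1), Frank (2–1) — so Carol is the Condorcet winner.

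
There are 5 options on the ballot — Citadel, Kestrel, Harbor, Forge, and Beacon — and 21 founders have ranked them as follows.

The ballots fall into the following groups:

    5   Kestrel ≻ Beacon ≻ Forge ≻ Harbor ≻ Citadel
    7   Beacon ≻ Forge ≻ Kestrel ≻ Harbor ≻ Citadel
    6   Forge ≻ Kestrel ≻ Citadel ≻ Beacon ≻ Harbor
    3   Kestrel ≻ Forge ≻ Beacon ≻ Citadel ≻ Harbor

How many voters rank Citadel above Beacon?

Ballots ranking Citadel above Beacon: 6.
Ballots ranking Beacon above Citadel: 5+7+3 = 15.
So 6 of 21 voters prefer Citadel to Beacon.

6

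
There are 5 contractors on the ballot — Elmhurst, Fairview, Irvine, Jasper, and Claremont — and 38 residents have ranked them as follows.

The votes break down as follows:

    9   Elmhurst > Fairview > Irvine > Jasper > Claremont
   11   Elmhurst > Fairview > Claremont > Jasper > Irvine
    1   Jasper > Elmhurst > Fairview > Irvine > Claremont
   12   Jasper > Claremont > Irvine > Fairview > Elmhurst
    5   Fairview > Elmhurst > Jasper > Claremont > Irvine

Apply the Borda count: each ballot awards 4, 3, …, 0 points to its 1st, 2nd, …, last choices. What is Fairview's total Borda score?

94

Borda scores:
  Elmhurst: 9·4 + 11·4 + 3 + 12·0 + 5·3 = 98
  Fairview: 9·3 + 11·3 + 2 + 12·1 + 5·4 = 94
  Irvine: 9·2 + 11·0 + 1 + 12·2 + 5·0 = 43
  Jasper: 9·1 + 11·1 + 4 + 12·4 + 5·2 = 82
  Claremont: 9·0 + 11·2 + 0 + 12·3 + 5·1 = 63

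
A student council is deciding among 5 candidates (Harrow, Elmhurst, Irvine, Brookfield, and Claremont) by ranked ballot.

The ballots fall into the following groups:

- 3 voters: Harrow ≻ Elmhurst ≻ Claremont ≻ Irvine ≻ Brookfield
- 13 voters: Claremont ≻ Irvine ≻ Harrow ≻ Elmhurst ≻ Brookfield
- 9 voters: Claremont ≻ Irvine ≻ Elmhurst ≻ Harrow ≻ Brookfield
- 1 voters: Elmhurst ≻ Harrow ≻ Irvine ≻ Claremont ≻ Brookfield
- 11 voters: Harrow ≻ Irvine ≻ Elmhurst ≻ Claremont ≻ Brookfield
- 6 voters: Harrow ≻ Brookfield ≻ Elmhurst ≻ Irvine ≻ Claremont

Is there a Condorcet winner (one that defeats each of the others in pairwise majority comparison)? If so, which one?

Head-to-head results (43 voters total):
Harrow vs Elmhurst: Harrow wins 33–10.
Harrow vs Irvine: Irvine wins 22–21.
Harrow vs Brookfield: Harrow wins 43–0.
Harrow vs Claremont: Claremont wins 22–21.
Elmhurst vs Irvine: Irvine wins 33–10.
Elmhurst vs Brookfield: Elmhurst wins 37–6.
Elmhurst vs Claremont: Claremont wins 22–21.
Irvine vs Brookfield: Irvine wins 37–6.
Irvine vs Claremont: Claremont wins 25–18.
Brookfield vs Claremont: Claremont wins 37–6.
Claremont beats each rival — Harrow (22–21), Elmhurst (22–21), Irvine (25–18), Brookfield (37–6) — so Claremont is the Condorcet winner.

Claremont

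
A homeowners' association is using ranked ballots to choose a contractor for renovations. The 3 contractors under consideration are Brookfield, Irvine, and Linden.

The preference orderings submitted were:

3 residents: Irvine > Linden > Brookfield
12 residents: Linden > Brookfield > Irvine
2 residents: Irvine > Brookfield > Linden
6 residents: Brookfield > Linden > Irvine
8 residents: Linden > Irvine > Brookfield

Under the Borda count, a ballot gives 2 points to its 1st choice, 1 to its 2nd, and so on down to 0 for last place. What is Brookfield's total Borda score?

26

Borda scores:
  Brookfield: 3·0 + 12·1 + 2·1 + 6·2 + 8·0 = 26
  Irvine: 3·2 + 12·0 + 2·2 + 6·0 + 8·1 = 18
  Linden: 3·1 + 12·2 + 2·0 + 6·1 + 8·2 = 49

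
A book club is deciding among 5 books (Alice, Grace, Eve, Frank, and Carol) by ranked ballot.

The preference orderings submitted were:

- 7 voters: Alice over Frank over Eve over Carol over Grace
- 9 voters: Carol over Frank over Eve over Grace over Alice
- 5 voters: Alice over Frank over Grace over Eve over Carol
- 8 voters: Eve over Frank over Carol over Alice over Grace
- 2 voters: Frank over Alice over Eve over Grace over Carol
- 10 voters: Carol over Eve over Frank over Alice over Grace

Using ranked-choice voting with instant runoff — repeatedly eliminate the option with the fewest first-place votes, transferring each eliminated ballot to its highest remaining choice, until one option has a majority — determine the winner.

Carol

Round 1: Carol 19, Alice 12, Eve 8, Frank 2, Grace 0. Grace has the fewest and is eliminated.
Round 2: Carol 19, Alice 12, Eve 8, Frank 2. Frank has the fewest and is eliminated.
Round 3: Carol 19, Alice 14, Eve 8. Eve has the fewest and is eliminated.
Round 4: Carol 27, Alice 14. Carol has a majority.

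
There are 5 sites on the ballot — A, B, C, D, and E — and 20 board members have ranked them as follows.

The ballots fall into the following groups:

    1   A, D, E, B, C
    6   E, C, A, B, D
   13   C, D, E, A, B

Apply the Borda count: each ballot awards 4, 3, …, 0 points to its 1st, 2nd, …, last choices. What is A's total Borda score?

29

Borda scores:
  A: 4 + 6·2 + 13·1 = 29
  B: 1 + 6·1 + 13·0 = 7
  C: 0 + 6·3 + 13·4 = 70
  D: 3 + 6·0 + 13·3 = 42
  E: 2 + 6·4 + 13·2 = 52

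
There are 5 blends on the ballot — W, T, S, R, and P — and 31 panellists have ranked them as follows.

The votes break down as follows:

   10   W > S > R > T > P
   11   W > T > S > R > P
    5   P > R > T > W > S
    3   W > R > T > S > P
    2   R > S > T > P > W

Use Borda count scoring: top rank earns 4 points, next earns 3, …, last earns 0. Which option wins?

W

Borda scores:
  W: 10·4 + 11·4 + 5·1 + 3·4 + 2·0 = 101
  T: 10·1 + 11·3 + 5·2 + 3·2 + 2·2 = 63
  S: 10·3 + 11·2 + 5·0 + 3·1 + 2·3 = 61
  R: 10·2 + 11·1 + 5·3 + 3·3 + 2·4 = 63
  P: 10·0 + 11·0 + 5·4 + 3·0 + 2·1 = 22
W has the highest total.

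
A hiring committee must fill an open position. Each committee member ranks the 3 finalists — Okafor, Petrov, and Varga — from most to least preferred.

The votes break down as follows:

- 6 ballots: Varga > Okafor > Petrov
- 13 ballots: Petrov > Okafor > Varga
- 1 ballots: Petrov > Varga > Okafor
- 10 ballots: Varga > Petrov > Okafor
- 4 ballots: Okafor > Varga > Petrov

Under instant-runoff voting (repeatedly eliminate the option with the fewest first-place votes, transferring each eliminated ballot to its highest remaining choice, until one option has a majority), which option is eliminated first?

Round 1: Varga 16, Petrov 14, Okafor 4. Okafor has the fewest and is eliminated.
Round 2: Varga 20, Petrov 14. Varga has a majority.

Okafor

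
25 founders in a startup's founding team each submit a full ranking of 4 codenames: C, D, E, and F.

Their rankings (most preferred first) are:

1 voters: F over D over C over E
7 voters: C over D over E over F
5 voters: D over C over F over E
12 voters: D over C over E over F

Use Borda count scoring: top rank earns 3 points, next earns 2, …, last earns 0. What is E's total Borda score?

Borda scores:
  C: 1 + 7·3 + 5·2 + 12·2 = 56
  D: 2 + 7·2 + 5·3 + 12·3 = 67
  E: 0 + 7·1 + 5·0 + 12·1 = 19
  F: 3 + 7·0 + 5·1 + 12·0 = 8

19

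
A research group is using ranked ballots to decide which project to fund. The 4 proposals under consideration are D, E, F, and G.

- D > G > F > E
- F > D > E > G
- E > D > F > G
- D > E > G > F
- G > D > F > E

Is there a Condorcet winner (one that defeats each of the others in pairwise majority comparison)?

Head-to-head results (5 voters total):
D vs E: D wins 4–1.
D vs F: D wins 4–1.
D vs G: D wins 4–1.
E vs F: F wins 3–2.
E vs G: E wins 3–2.
F vs G: G wins 3–2.
D beats each rival — E (4–1), F (4–1), G (4–1) — so D is the Condorcet winner.

Yes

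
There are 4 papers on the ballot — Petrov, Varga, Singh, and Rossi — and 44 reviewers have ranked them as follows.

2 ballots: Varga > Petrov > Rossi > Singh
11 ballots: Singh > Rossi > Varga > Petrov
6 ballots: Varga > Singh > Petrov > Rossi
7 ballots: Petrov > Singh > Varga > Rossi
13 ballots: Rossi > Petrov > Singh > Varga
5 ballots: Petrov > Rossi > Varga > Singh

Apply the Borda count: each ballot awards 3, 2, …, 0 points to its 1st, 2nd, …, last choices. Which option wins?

Rossi

Borda scores:
  Petrov: 2·2 + 11·0 + 6·1 + 7·3 + 13·2 + 5·3 = 72
  Varga: 2·3 + 11·1 + 6·3 + 7·1 + 13·0 + 5·1 = 47
  Singh: 2·0 + 11·3 + 6·2 + 7·2 + 13·1 + 5·0 = 72
  Rossi: 2·1 + 11·2 + 6·0 + 7·0 + 13·3 + 5·2 = 73
Rossi has the highest total.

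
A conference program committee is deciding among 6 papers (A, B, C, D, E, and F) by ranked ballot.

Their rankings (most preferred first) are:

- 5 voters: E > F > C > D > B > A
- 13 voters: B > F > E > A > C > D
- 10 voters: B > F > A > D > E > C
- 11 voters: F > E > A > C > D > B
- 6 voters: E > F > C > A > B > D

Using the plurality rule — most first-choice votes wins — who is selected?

B

First-place vote totals:
  A: 0
  B: 23
  C: 0
  D: 0
  E: 11
  F: 11
B has the most first-place votes.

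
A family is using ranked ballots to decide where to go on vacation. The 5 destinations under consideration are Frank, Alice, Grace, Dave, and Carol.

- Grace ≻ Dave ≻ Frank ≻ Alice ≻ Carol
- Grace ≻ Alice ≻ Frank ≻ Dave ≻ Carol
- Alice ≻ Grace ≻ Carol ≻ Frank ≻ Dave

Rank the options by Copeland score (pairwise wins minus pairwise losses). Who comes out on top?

Grace

Pairwise results:
  Frank vs Alice: Alice wins 2–1.
  Frank vs Grace: Grace wins 3–0.
  Frank vs Dave: Frank wins 2–1.
  Frank vs Carol: Frank wins 2–1.
  Alice vs Grace: Grace wins 2–1.
  Alice vs Dave: Alice wins 2–1.
  Alice vs Carol: Alice wins 3–0.
  Grace vs Dave: Grace wins 3–0.
  Grace vs Carol: Grace wins 3–0.
  Dave vs Carol: Dave wins 2–1.
Copeland scores (wins − losses):
  Frank: 2 − 2 = 0
  Alice: 3 − 1 = 2
  Grace: 4 − 0 = 4
  Dave: 1 − 3 = -2
  Carol: 0 − 4 = -4
Grace has the best Copeland score.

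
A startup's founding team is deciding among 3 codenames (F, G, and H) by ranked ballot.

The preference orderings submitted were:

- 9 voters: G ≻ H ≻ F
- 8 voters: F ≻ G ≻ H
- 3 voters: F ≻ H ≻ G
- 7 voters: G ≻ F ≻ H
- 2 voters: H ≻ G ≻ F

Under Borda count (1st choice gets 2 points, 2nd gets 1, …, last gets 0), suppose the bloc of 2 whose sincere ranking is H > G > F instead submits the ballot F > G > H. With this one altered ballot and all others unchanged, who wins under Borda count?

Borda totals with the altered ballot: F 33, G 42, H 12.
The winner is unchanged: still G.

G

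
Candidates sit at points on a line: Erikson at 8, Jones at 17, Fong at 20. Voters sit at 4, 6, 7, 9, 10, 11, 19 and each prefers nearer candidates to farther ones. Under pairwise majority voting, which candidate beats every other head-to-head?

With single-peaked preferences on a line, the Condorcet winner is the candidate closest to the median voter.
The median voter (position 9) is closest to Erikson at 8.
Check: Erikson vs Fong — voters closer to Erikson: 6 of 7.

Erikson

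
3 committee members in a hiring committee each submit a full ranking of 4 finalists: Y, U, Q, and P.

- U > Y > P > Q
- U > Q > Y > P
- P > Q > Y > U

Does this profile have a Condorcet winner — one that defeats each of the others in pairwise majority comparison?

Head-to-head results (3 voters total):
Y vs U: U wins 2–1.
Y vs Q: Q wins 2–1.
Y vs P: Y wins 2–1.
U vs Q: U wins 2–1.
U vs P: U wins 2–1.
Q vs P: P wins 2–1.
U beats each rival — Y (2–1), Q (2–1), P (2–1) — so U is the Condorcet winner.

Yes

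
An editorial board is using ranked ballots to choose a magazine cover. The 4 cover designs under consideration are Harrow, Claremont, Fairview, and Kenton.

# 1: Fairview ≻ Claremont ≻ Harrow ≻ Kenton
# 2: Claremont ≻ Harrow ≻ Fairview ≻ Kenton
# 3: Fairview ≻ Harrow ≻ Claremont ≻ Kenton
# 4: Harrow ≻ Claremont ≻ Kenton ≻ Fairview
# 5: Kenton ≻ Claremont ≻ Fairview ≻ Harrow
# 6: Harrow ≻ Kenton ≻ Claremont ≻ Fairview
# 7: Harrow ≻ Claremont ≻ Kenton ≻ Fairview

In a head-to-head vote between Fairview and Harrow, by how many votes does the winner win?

Ballots ranking Fairview above Harrow: 3.
Ballots ranking Harrow above Fairview: 4.
Harrow wins 4–3, a margin of 1.

1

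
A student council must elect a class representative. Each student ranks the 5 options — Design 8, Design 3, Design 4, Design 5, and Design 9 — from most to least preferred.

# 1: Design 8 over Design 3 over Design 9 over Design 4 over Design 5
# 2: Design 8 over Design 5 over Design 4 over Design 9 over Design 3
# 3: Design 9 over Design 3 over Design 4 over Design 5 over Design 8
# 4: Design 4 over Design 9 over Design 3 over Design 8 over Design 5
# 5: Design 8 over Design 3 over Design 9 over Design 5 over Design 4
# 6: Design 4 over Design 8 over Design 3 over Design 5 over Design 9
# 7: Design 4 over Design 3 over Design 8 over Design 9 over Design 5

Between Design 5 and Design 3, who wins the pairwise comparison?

Ballots ranking Design 5 above Design 3: 1.
Ballots ranking Design 3 above Design 5: 6.
Design 3 wins the head-to-head, 6–1.

Design 3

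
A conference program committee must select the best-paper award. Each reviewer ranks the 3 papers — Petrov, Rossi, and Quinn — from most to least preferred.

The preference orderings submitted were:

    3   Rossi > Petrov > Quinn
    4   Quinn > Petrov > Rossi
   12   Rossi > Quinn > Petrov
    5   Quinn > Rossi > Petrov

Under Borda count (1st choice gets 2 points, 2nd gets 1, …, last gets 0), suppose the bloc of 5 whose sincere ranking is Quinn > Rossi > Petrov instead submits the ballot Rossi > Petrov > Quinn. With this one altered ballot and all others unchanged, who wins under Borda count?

Rossi

Borda totals with the altered ballot: Petrov 12, Rossi 40, Quinn 20.
The winner is unchanged: still Rossi.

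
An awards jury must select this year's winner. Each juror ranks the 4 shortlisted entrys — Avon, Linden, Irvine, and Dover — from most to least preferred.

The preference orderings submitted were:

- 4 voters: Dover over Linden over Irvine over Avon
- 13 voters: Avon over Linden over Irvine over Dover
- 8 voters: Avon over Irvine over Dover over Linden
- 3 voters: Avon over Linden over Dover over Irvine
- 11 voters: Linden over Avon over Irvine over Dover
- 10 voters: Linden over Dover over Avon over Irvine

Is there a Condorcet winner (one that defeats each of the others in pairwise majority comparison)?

Head-to-head results (49 voters total):
Avon vs Linden: Linden wins 25–24.
Avon vs Irvine: Avon wins 45–4.
Avon vs Dover: Avon wins 35–14.
Linden vs Irvine: Linden wins 41–8.
Linden vs Dover: Linden wins 37–12.
Irvine vs Dover: Irvine wins 32–17.
Linden beats each rival — Avon (25–24), Irvine (41–8), Dover (37–12) — so Linden is the Condorcet winner.

Yes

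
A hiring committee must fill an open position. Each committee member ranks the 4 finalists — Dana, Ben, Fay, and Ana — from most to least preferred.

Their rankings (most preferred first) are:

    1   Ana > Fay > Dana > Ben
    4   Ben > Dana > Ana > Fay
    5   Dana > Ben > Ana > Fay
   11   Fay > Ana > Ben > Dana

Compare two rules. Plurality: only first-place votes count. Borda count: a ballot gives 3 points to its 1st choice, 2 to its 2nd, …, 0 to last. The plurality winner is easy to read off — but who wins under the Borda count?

Plurality first-place counts: Dana 5, Ben 4, Fay 11, Ana 1 → Fay.
Borda totals: Dana 24, Ben 33, Fay 35, Ana 34 → Fay.

Fay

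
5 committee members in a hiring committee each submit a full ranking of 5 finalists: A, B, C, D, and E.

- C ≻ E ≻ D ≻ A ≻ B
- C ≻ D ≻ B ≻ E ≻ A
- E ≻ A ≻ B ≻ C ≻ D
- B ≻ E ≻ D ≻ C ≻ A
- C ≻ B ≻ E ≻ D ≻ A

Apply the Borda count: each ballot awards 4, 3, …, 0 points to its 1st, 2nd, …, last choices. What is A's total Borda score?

4

Borda scores:
  A: 1 + 0 + 3 + 0 + 0 = 4
  B: 0 + 2 + 2 + 4 + 3 = 11
  C: 4 + 4 + 1 + 1 + 4 = 14
  D: 2 + 3 + 0 + 2 + 1 = 8
  E: 3 + 1 + 4 + 3 + 2 = 13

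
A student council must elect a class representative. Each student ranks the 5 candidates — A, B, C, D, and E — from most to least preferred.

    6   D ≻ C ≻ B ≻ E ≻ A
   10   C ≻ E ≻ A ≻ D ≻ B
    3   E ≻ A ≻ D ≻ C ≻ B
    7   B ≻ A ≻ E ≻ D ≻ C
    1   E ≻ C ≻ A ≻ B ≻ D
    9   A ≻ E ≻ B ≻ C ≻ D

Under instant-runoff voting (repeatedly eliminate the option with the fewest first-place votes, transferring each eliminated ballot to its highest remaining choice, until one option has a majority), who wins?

A

Round 1: C 10, A 9, B 7, D 6, E 4. E has the fewest and is eliminated.
Round 2: A 12, C 11, B 7, D 6. D has the fewest and is eliminated.
Round 3: C 17, A 12, B 7. B has the fewest and is eliminated.
Round 4: A 19, C 17. A has a majority.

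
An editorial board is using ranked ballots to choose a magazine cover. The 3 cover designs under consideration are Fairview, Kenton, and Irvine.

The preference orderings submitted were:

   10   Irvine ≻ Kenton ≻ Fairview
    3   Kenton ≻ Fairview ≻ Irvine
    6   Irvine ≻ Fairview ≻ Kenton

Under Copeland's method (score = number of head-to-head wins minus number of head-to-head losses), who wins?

Irvine

Pairwise results:
  Fairview vs Kenton: Kenton wins 13–6.
  Fairview vs Irvine: Irvine wins 16–3.
  Kenton vs Irvine: Irvine wins 16–3.
Copeland scores (wins − losses):
  Fairview: 0 − 2 = -2
  Kenton: 1 − 1 = 0
  Irvine: 2 − 0 = 2
Irvine has the best Copeland score.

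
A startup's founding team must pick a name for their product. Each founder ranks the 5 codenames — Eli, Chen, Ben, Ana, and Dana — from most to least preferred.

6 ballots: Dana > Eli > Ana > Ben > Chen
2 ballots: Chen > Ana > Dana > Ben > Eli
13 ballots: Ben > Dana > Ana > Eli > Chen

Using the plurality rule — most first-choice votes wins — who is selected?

First-place vote totals:
  Eli: 0
  Chen: 2
  Ben: 13
  Ana: 0
  Dana: 6
Ben has the most first-place votes.

Ben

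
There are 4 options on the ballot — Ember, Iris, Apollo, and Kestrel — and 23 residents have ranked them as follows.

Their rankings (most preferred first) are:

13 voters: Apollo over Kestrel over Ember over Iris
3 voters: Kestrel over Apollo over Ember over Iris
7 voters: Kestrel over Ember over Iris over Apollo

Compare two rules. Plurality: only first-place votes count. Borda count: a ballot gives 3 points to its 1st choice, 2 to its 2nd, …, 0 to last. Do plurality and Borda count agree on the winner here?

Plurality first-place counts: Ember 0, Iris 0, Apollo 13, Kestrel 10 → Apollo.
Borda totals: Ember 30, Iris 7, Apollo 45, Kestrel 56 → Kestrel.
The two rules disagree: plurality picks Apollo, Borda picks Kestrel.

No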